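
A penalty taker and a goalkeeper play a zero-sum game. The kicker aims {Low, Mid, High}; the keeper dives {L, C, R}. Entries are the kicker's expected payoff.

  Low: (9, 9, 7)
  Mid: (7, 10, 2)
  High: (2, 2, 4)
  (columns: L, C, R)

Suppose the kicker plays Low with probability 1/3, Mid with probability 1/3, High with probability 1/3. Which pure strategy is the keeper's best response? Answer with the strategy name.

R

If the keeper plays L, the kicker's expected payoff is (1/3)·9 + (1/3)·7 + (1/3)·2 = 6.
If the keeper plays C, the kicker's expected payoff is (1/3)·9 + (1/3)·10 + (1/3)·2 = 7.
If the keeper plays R, the kicker's expected payoff is (1/3)·7 + (1/3)·2 + (1/3)·4 = 13/3.
The keeper minimizes the kicker's payoff; the smallest is 13/3, so the best response is R.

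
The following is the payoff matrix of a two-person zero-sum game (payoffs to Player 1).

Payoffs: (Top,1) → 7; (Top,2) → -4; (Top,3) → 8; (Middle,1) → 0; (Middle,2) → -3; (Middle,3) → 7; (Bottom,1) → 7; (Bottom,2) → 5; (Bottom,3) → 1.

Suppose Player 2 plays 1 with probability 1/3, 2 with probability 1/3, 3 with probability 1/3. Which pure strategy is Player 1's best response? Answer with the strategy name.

Expected payoff of Top: (1/3)·7 + (1/3)·(-4) + (1/3)·8 = 11/3.
Expected payoff of Middle: (1/3)·0 + (1/3)·(-3) + (1/3)·7 = 4/3.
Expected payoff of Bottom: (1/3)·7 + (1/3)·5 + (1/3)·1 = 13/3.
The largest is 13/3, so Player 1's best response is Bottom.

Bottom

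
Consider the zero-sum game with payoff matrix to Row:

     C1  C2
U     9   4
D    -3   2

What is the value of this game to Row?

4

Row minima: U → 4, D → -3; maximin = 4.
Column maxima: C1 → 9, C2 → 4; minimax = 4.
Since maximin = minimax = 4, there is a saddle point and the value is 4.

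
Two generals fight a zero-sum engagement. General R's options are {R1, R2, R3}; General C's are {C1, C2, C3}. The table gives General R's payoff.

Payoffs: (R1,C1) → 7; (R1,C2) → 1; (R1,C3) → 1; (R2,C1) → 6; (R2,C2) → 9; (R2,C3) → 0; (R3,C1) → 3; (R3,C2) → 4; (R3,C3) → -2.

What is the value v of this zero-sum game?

1

Row minima: R1 → 1, R2 → 0, R3 → -2; maximin = 1.
Column maxima: C1 → 7, C2 → 9, C3 → 1; minimax = 1.
Since maximin = minimax = 1, there is a saddle point and the value is 1.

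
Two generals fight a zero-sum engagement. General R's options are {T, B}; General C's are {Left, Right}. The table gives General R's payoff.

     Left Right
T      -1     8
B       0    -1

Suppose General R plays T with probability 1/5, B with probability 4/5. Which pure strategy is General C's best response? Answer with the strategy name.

Left

If General C plays Left, General R's expected payoff is (1/5)·(-1) + (4/5)·0 = -1/5.
If General C plays Right, General R's expected payoff is (1/5)·8 + (4/5)·(-1) = 4/5.
General C minimizes General R's payoff; the smallest is -1/5, so the best response is Left.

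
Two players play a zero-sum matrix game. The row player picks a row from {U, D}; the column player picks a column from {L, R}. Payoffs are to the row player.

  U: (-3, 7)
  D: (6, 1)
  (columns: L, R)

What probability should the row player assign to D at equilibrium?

2/3

Row minima: U → -3, D → 1; maximin = 1.
Column maxima: L → 6, R → 7; minimax = 6.
1 ≠ 6, so there is no saddle point; optimal play is mixed.
Let the row player play U with probability p. Expected payoff against L: (-3)p + 6(1−p) = −9p + 6; against R: 7p + 1(1−p) = 6p + 1.
Setting these equal: −9p + 6 = 6p + 1 ⇒ −15p = -5 ⇒ p = 1/3, and the value is (-9)·(1/3) + 6 = 3.
For the column player: with q = P(L), equating U's and D's payoffs gives −10q + 7 = 5q + 1 ⇒ q = 2/5.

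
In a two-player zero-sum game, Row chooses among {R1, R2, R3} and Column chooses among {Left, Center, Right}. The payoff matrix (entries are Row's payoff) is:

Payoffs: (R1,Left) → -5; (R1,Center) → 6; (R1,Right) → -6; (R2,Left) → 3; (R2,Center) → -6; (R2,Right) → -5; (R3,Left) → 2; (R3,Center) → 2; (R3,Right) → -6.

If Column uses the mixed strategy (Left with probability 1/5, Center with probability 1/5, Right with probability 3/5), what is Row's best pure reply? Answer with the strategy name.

R3

Expected payoff of R1: (1/5)·(-5) + (1/5)·6 + (3/5)·(-6) = -17/5.
Expected payoff of R2: (1/5)·3 + (1/5)·(-6) + (3/5)·(-5) = -18/5.
Expected payoff of R3: (1/5)·2 + (1/5)·2 + (3/5)·(-6) = -14/5.
The largest is -14/5, so Row's best response is R3.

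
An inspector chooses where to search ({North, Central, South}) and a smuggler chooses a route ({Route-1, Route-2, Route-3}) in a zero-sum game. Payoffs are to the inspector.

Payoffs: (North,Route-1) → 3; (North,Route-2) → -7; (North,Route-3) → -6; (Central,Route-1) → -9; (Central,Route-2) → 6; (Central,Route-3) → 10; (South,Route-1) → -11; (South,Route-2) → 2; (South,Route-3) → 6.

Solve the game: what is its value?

-9/5

Row minima: North → -7, Central → -9, South → -11; maximin = -7.
Column maxima: Route-1 → 3, Route-2 → 6, Route-3 → 10; minimax = 3.
-7 ≠ 3, so there is no saddle point; optimal play is mixed.
South is strictly dominated by Central, so the inspector never plays it.
Route-3 is strictly dominated by Route-2 (it gives the inspector strictly more in every row), so the smuggler never plays it.
On the remaining 2×2 (North, Central vs Route-1, Route-2):
Let the inspector play North with probability p. Expected payoff against Route-1: 3p + (-9)(1−p) = 12p − 9; against Route-2: (-7)p + 6(1−p) = −13p + 6.
Setting these equal: 12p − 9 = −13p + 6 ⇒ 25p = 15 ⇒ p = 3/5, and the value is (12)·(3/5) − 9 = -9/5.
For the smuggler: with q = P(Route-1), equating North's and Central's payoffs gives 10q − 7 = −15q + 6 ⇒ q = 13/25.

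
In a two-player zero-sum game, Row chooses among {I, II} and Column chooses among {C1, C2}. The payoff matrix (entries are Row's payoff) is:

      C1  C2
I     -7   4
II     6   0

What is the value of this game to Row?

24/17

Row minima: I → -7, II → 0; maximin = 0.
Column maxima: C1 → 6, C2 → 4; minimax = 4.
0 ≠ 4, so there is no saddle point; optimal play is mixed.
Let Row play I with probability p. Expected payoff against C1: (-7)p + 6(1−p) = −13p + 6; against C2: 4p + 0(1−p) = 4p.
Setting these equal: −13p + 6 = 4p ⇒ −17p = -6 ⇒ p = 6/17, and the value is (-13)·(6/17) + 6 = 24/17.
For Column: with q = P(C1), equating I's and II's payoffs gives −11q + 4 = 6q ⇒ q = 4/17.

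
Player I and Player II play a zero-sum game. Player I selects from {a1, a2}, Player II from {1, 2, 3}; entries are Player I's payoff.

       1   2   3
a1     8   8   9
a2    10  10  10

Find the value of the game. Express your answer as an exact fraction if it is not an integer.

10

Row minima: a1 → 8, a2 → 10; maximin = 10.
Column maxima: 1 → 10, 2 → 10, 3 → 10; minimax = 10.
Since maximin = minimax = 10, there is a saddle point and the value is 10.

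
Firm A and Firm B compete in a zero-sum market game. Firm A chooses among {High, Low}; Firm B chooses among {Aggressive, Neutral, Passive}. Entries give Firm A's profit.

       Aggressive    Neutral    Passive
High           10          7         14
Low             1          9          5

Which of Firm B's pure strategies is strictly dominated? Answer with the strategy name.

Passive

Aggressive holds Firm A's payoff strictly below Passive in every row: 10 < 14, 1 < 5.
So Passive is strictly dominated for Firm B.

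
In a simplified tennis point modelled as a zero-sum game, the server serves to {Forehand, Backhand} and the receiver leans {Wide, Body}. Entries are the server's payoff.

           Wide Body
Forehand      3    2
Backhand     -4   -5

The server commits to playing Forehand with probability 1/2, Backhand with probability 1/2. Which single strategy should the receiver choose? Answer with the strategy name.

If the receiver plays Wide, the server's expected payoff is (1/2)·3 + (1/2)·(-4) = -1/2.
If the receiver plays Body, the server's expected payoff is (1/2)·2 + (1/2)·(-5) = -3/2.
The receiver minimizes the server's payoff; the smallest is -3/2, so the best response is Body.

Body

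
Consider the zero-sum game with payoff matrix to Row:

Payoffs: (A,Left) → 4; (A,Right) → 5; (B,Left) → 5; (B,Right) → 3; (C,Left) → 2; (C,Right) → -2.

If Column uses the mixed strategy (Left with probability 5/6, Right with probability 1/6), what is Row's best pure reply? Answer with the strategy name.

B

Expected payoff of A: (5/6)·4 + (1/6)·5 = 25/6.
Expected payoff of B: (5/6)·5 + (1/6)·3 = 14/3.
Expected payoff of C: (5/6)·2 + (1/6)·(-2) = 4/3.
The largest is 14/3, so Row's best response is B.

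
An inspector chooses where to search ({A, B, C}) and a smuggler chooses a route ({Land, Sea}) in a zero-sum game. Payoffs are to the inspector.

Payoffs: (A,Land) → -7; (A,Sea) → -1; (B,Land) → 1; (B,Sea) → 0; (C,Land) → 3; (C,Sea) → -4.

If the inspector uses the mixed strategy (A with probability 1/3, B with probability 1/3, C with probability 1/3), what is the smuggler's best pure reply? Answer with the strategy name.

If the smuggler plays Land, the inspector's expected payoff is (1/3)·(-7) + (1/3)·1 + (1/3)·3 = -1.
If the smuggler plays Sea, the inspector's expected payoff is (1/3)·(-1) + (1/3)·0 + (1/3)·(-4) = -5/3.
The smuggler minimizes the inspector's payoff; the smallest is -5/3, so the best response is Sea.

Sea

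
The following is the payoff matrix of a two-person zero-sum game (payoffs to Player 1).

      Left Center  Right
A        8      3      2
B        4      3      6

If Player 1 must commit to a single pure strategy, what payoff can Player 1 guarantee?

Row minima: A → 2, B → 3.
The best of these is 3.

3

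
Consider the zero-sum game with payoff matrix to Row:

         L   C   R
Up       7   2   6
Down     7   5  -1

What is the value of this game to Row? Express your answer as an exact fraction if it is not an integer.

16/5

Row minima: Up → 2, Down → -1; maximin = 2.
Column maxima: L → 7, C → 5, R → 6; minimax = 5.
2 ≠ 5, so there is no saddle point; optimal play is mixed.
L is strictly dominated by C (it gives Row strictly more in every row), so Column never plays it.
On the remaining 2×2 (Up, Down vs C, R):
Let Row play Up with probability p. Expected payoff against C: 2p + 5(1−p) = −3p + 5; against R: 6p + (-1)(1−p) = 7p − 1.
Setting these equal: −3p + 5 = 7p − 1 ⇒ −10p = -6 ⇒ p = 3/5, and the value is (-3)·(3/5) + 5 = 16/5.
For Column: with q = P(C), equating Up's and Down's payoffs gives −4q + 6 = 6q − 1 ⇒ q = 7/10.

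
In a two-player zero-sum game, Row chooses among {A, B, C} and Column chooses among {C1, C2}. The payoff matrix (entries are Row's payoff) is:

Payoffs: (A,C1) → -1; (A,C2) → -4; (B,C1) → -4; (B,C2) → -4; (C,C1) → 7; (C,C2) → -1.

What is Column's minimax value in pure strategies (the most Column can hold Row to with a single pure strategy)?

-1

Column maxima: C1 → 7, C2 → -1.
The smallest of these is -1.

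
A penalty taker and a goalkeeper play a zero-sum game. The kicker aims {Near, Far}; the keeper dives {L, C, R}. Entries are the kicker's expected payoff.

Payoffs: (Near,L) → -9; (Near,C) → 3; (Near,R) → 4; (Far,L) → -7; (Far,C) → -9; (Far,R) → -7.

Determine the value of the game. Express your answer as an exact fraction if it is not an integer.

Row minima: Near → -9, Far → -9; maximin = -9.
Column maxima: L → -7, C → 3, R → 4; minimax = -7.
-9 ≠ -7, so there is no saddle point; optimal play is mixed.
R is strictly dominated by C (it gives the kicker strictly more in every row), so the keeper never plays it.
On the remaining 2×2 (Near, Far vs L, C):
Let the kicker play Near with probability p. Expected payoff against L: (-9)p + (-7)(1−p) = −2p − 7; against C: 3p + (-9)(1−p) = 12p − 9.
Setting these equal: −2p − 7 = 12p − 9 ⇒ −14p = -2 ⇒ p = 1/7, and the value is (-2)·(1/7) − 7 = -51/7.
For the keeper: with q = P(L), equating Near's and Far's payoffs gives −12q + 3 = 2q − 9 ⇒ q = 6/7.

-51/7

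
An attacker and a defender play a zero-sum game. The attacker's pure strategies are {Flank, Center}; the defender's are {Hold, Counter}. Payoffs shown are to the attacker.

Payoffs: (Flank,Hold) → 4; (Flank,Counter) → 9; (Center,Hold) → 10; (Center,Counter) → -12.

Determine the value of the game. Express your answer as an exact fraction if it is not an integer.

Row minima: Flank → 4, Center → -12; maximin = 4.
Column maxima: Hold → 10, Counter → 9; minimax = 9.
4 ≠ 9, so there is no saddle point; optimal play is mixed.
Let the attacker play Flank with probability p. Expected payoff against Hold: 4p + 10(1−p) = −6p + 10; against Counter: 9p + (-12)(1−p) = 21p − 12.
Setting these equal: −6p + 10 = 21p − 12 ⇒ −27p = -22 ⇒ p = 22/27, and the value is (-6)·(22/27) + 10 = 46/9.
For the defender: with q = P(Hold), equating Flank's and Center's payoffs gives −5q + 9 = 22q − 12 ⇒ q = 7/9.

46/9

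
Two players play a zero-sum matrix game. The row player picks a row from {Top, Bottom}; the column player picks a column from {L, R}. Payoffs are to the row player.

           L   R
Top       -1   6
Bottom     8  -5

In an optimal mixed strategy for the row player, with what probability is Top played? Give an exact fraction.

Row minima: Top → -1, Bottom → -5; maximin = -1.
Column maxima: L → 8, R → 6; minimax = 6.
-1 ≠ 6, so there is no saddle point; optimal play is mixed.
Let the row player play Top with probability p. Expected payoff against L: (-1)p + 8(1−p) = −9p + 8; against R: 6p + (-5)(1−p) = 11p − 5.
Setting these equal: −9p + 8 = 11p − 5 ⇒ −20p = -13 ⇒ p = 13/20, and the value is (-9)·(13/20) + 8 = 43/20.
For the column player: with q = P(L), equating Top's and Bottom's payoffs gives −7q + 6 = 13q − 5 ⇒ q = 11/20.

13/20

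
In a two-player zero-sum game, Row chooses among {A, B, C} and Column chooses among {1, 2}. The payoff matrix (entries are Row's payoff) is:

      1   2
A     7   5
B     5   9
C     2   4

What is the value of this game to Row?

Row minima: A → 5, B → 5, C → 2; maximin = 5.
Column maxima: 1 → 7, 2 → 9; minimax = 7.
5 ≠ 7, so there is no saddle point; optimal play is mixed.
C is strictly dominated by A, so Row never plays it.
On the remaining 2×2 (A, B vs 1, 2):
Let Row play A with probability p. Expected payoff against 1: 7p + 5(1−p) = 2p + 5; against 2: 5p + 9(1−p) = −4p + 9.
Setting these equal: 2p + 5 = −4p + 9 ⇒ 6p = 4 ⇒ p = 2/3, and the value is (2)·(2/3) + 5 = 19/3.
For Column: with q = P(1), equating A's and B's payoffs gives 2q + 5 = −4q + 9 ⇒ q = 2/3.

19/3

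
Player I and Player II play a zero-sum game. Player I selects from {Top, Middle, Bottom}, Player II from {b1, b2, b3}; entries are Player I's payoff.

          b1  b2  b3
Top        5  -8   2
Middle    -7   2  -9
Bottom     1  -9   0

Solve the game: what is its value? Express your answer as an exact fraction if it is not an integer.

Row minima: Top → -8, Middle → -9, Bottom → -9; maximin = -8.
Column maxima: b1 → 5, b2 → 2, b3 → 2; minimax = 2.
-8 ≠ 2, so there is no saddle point; optimal play is mixed.
Bottom is strictly dominated by Top, so Player I never plays it.
b1 is strictly dominated by b3 (it gives Player I strictly more in every row), so Player II never plays it.
On the remaining 2×2 (Top, Middle vs b2, b3):
Let Player I play Top with probability p. Expected payoff against b2: (-8)p + 2(1−p) = −10p + 2; against b3: 2p + (-9)(1−p) = 11p − 9.
Setting these equal: −10p + 2 = 11p − 9 ⇒ −21p = -11 ⇒ p = 11/21, and the value is (-10)·(11/21) + 2 = -68/21.
For Player II: with q = P(b2), equating Top's and Middle's payoffs gives −10q + 2 = 11q − 9 ⇒ q = 11/21.

-68/21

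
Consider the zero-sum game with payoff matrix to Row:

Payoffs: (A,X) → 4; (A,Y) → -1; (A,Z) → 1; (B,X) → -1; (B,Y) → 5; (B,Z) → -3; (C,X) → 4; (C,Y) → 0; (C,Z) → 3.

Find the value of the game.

Row minima: A → -1, B → -3, C → 0; maximin = 0.
Column maxima: X → 4, Y → 5, Z → 3; minimax = 3.
0 ≠ 3, so there is no saddle point; optimal play is mixed.
X is strictly dominated by Z (it gives Row strictly more in every row), so Column never plays it.
With X eliminated, A is strictly dominated by C (C gives Row strictly more in every remaining column), so Row never plays it.
On the remaining 2×2 (B, C vs Y, Z):
Let Row play B with probability p. Expected payoff against Y: 5p + 0(1−p) = 5p; against Z: (-3)p + 3(1−p) = −6p + 3.
Setting these equal: 5p = −6p + 3 ⇒ 11p = 3 ⇒ p = 3/11, and the value is (5)·(3/11) = 15/11.
For Column: with q = P(Y), equating B's and C's payoffs gives 8q − 3 = −3q + 3 ⇒ q = 6/11.

15/11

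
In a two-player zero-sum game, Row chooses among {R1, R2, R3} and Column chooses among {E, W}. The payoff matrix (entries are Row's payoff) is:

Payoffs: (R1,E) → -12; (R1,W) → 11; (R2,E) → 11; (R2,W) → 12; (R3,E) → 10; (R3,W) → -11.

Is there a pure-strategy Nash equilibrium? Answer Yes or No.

Row minima: R1 → -12, R2 → 11, R3 → -11; maximin = 11.
Column maxima: E → 11, W → 12; minimax = 11.
maximin = minimax = 11, so a saddle point exists.

Yes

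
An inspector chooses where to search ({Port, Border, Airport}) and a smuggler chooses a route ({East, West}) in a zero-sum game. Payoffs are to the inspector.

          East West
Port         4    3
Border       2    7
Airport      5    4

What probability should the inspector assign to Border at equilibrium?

1/6

Row minima: Port → 3, Border → 2, Airport → 4; maximin = 4.
Column maxima: East → 5, West → 7; minimax = 5.
4 ≠ 5, so there is no saddle point; optimal play is mixed.
Port is strictly dominated by Airport, so the inspector never plays it.
On the remaining 2×2 (Border, Airport vs East, West):
Let the inspector play Border with probability p. Expected payoff against East: 2p + 5(1−p) = −3p + 5; against West: 7p + 4(1−p) = 3p + 4.
Setting these equal: −3p + 5 = 3p + 4 ⇒ −6p = -1 ⇒ p = 1/6, and the value is (-3)·(1/6) + 5 = 9/2.
For the smuggler: with q = P(East), equating Border's and Airport's payoffs gives −5q + 7 = q + 4 ⇒ q = 1/2.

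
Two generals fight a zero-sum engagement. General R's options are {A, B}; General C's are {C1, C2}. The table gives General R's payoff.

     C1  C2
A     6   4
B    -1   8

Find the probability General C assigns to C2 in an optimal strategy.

Row minima: A → 4, B → -1; maximin = 4.
Column maxima: C1 → 6, C2 → 8; minimax = 6.
4 ≠ 6, so there is no saddle point; optimal play is mixed.
Let General R play A with probability p. Expected payoff against C1: 6p + (-1)(1−p) = 7p − 1; against C2: 4p + 8(1−p) = −4p + 8.
Setting these equal: 7p − 1 = −4p + 8 ⇒ 11p = 9 ⇒ p = 9/11, and the value is (7)·(9/11) − 1 = 52/11.
For General C: with q = P(C1), equating A's and B's payoffs gives 2q + 4 = −9q + 8 ⇒ q = 4/11.

7/11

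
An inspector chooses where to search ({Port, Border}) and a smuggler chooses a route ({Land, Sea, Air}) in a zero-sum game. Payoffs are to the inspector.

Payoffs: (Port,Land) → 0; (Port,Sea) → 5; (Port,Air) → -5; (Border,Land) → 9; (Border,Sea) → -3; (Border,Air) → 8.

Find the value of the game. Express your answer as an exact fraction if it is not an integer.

Row minima: Port → -5, Border → -3; maximin = -3.
Column maxima: Land → 9, Sea → 5, Air → 8; minimax = 5.
-3 ≠ 5, so there is no saddle point; optimal play is mixed.
Land is strictly dominated by Air (it gives the inspector strictly more in every row), so the smuggler never plays it.
On the remaining 2×2 (Port, Border vs Sea, Air):
Let the inspector play Port with probability p. Expected payoff against Sea: 5p + (-3)(1−p) = 8p − 3; against Air: (-5)p + 8(1−p) = −13p + 8.
Setting these equal: 8p − 3 = −13p + 8 ⇒ 21p = 11 ⇒ p = 11/21, and the value is (8)·(11/21) − 3 = 25/21.
For the smuggler: with q = P(Sea), equating Port's and Border's payoffs gives 10q − 5 = −11q + 8 ⇒ q = 13/21.

25/21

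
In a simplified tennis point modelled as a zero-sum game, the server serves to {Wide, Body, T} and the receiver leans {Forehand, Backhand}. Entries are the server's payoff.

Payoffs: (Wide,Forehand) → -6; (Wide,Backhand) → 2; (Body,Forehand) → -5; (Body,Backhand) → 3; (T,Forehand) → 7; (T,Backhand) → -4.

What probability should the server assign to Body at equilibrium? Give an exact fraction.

Row minima: Wide → -6, Body → -5, T → -4; maximin = -4.
Column maxima: Forehand → 7, Backhand → 3; minimax = 3.
-4 ≠ 3, so there is no saddle point; optimal play is mixed.
Wide is strictly dominated by Body, so the server never plays it.
On the remaining 2×2 (Body, T vs Forehand, Backhand):
Let the server play Body with probability p. Expected payoff against Forehand: (-5)p + 7(1−p) = −12p + 7; against Backhand: 3p + (-4)(1−p) = 7p − 4.
Setting these equal: −12p + 7 = 7p − 4 ⇒ −19p = -11 ⇒ p = 11/19, and the value is (-12)·(11/19) + 7 = 1/19.
For the receiver: with q = P(Forehand), equating Body's and T's payoffs gives −8q + 3 = 11q − 4 ⇒ q = 7/19.

11/19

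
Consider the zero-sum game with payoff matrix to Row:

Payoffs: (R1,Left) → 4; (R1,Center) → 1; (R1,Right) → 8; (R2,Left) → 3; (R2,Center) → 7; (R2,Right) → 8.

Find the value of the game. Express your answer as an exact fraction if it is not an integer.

25/7

Row minima: R1 → 1, R2 → 3; maximin = 3.
Column maxima: Left → 4, Center → 7, Right → 8; minimax = 4.
3 ≠ 4, so there is no saddle point; optimal play is mixed.
Right is strictly dominated by Left (it gives Row strictly more in every row), so Column never plays it.
On the remaining 2×2 (R1, R2 vs Left, Center):
Let Row play R1 with probability p. Expected payoff against Left: 4p + 3(1−p) = p + 3; against Center: 1p + 7(1−p) = −6p + 7.
Setting these equal: p + 3 = −6p + 7 ⇒ 7p = 4 ⇒ p = 4/7, and the value is (1)·(4/7) + 3 = 25/7.
For Column: with q = P(Left), equating R1's and R2's payoffs gives 3q + 1 = −4q + 7 ⇒ q = 6/7.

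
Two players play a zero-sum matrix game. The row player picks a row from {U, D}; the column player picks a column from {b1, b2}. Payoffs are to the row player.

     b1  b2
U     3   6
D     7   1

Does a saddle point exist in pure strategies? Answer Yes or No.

Row minima: U → 3, D → 1; maximin = 3.
Column maxima: b1 → 7, b2 → 6; minimax = 6.
3 ≠ 6, so no pure-strategy equilibrium exists.

No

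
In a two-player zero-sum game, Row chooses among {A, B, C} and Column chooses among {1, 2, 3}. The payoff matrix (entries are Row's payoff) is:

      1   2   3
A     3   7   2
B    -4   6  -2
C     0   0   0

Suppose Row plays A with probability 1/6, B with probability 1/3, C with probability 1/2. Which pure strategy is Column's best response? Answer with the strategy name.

If Column plays 1, Row's expected payoff is (1/6)·3 + (1/3)·(-4) + (1/2)·0 = -5/6.
If Column plays 2, Row's expected payoff is (1/6)·7 + (1/3)·6 + (1/2)·0 = 19/6.
If Column plays 3, Row's expected payoff is (1/6)·2 + (1/3)·(-2) + (1/2)·0 = -1/3.
Column minimizes Row's payoff; the smallest is -5/6, so the best response is 1.

1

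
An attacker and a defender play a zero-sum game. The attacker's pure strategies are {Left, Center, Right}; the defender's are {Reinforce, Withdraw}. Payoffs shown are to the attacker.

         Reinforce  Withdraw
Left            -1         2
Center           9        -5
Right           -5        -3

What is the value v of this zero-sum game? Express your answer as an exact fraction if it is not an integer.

Row minima: Left → -1, Center → -5, Right → -5; maximin = -1.
Column maxima: Reinforce → 9, Withdraw → 2; minimax = 2.
-1 ≠ 2, so there is no saddle point; optimal play is mixed.
Right is strictly dominated by Left, so the attacker never plays it.
On the remaining 2×2 (Left, Center vs Reinforce, Withdraw):
Let the attacker play Left with probability p. Expected payoff against Reinforce: (-1)p + 9(1−p) = −10p + 9; against Withdraw: 2p + (-5)(1−p) = 7p − 5.
Setting these equal: −10p + 9 = 7p − 5 ⇒ −17p = -14 ⇒ p = 14/17, and the value is (-10)·(14/17) + 9 = 13/17.
For the defender: with q = P(Reinforce), equating Left's and Center's payoffs gives −3q + 2 = 14q − 5 ⇒ q = 7/17.

13/17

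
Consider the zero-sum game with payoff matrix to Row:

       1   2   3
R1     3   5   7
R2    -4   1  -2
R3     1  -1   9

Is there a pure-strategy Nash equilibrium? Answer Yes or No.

Yes

Row minima: R1 → 3, R2 → -4, R3 → -1; maximin = 3.
Column maxima: 1 → 3, 2 → 5, 3 → 9; minimax = 3.
maximin = minimax = 3, so a saddle point exists.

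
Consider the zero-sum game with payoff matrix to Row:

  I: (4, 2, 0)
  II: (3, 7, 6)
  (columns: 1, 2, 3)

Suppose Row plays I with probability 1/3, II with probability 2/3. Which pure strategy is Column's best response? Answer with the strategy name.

1

If Column plays 1, Row's expected payoff is (1/3)·4 + (2/3)·3 = 10/3.
If Column plays 2, Row's expected payoff is (1/3)·2 + (2/3)·7 = 16/3.
If Column plays 3, Row's expected payoff is (1/3)·0 + (2/3)·6 = 4.
Column minimizes Row's payoff; the smallest is 10/3, so the best response is 1.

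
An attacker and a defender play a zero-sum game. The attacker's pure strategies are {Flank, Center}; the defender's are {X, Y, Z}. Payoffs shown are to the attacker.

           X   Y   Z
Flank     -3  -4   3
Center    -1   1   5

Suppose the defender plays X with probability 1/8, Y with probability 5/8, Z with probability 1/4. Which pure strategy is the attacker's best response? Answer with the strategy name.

Expected payoff of Flank: (1/8)·(-3) + (5/8)·(-4) + (1/4)·3 = -17/8.
Expected payoff of Center: (1/8)·(-1) + (5/8)·1 + (1/4)·5 = 7/4.
The largest is 7/4, so the attacker's best response is Center.

Center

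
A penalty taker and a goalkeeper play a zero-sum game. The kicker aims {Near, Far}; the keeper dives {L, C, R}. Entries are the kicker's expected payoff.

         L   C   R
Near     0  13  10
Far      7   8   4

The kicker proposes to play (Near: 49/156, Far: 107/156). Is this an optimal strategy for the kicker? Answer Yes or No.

Against L this mix gives (49/156)·0 + (107/156)·7 = 749/156.
Against C this mix gives (49/156)·13 + (107/156)·8 = 1493/156.
Against R this mix gives (49/156)·10 + (107/156)·4 = 153/26.
The keeper will play L, holding the kicker to 749/156. Shifting weight toward the row that does better against L would raise this floor (the equalizing mix achieves 70/13 against both L and R), so the proposed strategy is not optimal.

No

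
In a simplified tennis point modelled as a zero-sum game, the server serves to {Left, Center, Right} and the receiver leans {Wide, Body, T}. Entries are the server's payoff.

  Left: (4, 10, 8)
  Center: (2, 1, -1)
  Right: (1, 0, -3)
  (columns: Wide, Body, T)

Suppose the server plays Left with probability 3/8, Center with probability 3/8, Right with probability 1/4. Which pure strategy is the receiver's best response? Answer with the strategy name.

If the receiver plays Wide, the server's expected payoff is (3/8)·4 + (3/8)·2 + (1/4)·1 = 5/2.
If the receiver plays Body, the server's expected payoff is (3/8)·10 + (3/8)·1 + (1/4)·0 = 33/8.
If the receiver plays T, the server's expected payoff is (3/8)·8 + (3/8)·(-1) + (1/4)·(-3) = 15/8.
The receiver minimizes the server's payoff; the smallest is 15/8, so the best response is T.

T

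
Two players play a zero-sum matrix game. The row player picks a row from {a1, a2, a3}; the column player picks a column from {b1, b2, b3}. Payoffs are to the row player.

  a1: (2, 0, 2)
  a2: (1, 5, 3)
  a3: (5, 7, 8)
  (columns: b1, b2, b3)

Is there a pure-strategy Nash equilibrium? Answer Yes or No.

Yes

Row minima: a1 → 0, a2 → 1, a3 → 5; maximin = 5.
Column maxima: b1 → 5, b2 → 7, b3 → 8; minimax = 5.
maximin = minimax = 5, so a saddle point exists.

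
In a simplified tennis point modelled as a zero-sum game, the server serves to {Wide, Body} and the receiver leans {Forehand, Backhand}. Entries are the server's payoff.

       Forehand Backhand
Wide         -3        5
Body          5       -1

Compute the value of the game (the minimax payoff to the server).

11/7

Row minima: Wide → -3, Body → -1; maximin = -1.
Column maxima: Forehand → 5, Backhand → 5; minimax = 5.
-1 ≠ 5, so there is no saddle point; optimal play is mixed.
Let the server play Wide with probability p. Expected payoff against Forehand: (-3)p + 5(1−p) = −8p + 5; against Backhand: 5p + (-1)(1−p) = 6p − 1.
Setting these equal: −8p + 5 = 6p − 1 ⇒ −14p = -6 ⇒ p = 3/7, and the value is (-8)·(3/7) + 5 = 11/7.
For the receiver: with q = P(Forehand), equating Wide's and Body's payoffs gives −8q + 5 = 6q − 1 ⇒ q = 3/7.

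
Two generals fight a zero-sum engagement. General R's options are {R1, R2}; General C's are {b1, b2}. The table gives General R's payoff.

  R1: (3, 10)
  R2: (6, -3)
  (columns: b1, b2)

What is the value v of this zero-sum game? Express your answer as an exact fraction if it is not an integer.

Row minima: R1 → 3, R2 → -3; maximin = 3.
Column maxima: b1 → 6, b2 → 10; minimax = 6.
3 ≠ 6, so there is no saddle point; optimal play is mixed.
Let General R play R1 with probability p. Expected payoff against b1: 3p + 6(1−p) = −3p + 6; against b2: 10p + (-3)(1−p) = 13p − 3.
Setting these equal: −3p + 6 = 13p − 3 ⇒ −16p = -9 ⇒ p = 9/16, and the value is (-3)·(9/16) + 6 = 69/16.
For General C: with q = P(b1), equating R1's and R2's payoffs gives −7q + 10 = 9q − 3 ⇒ q = 13/16.

69/16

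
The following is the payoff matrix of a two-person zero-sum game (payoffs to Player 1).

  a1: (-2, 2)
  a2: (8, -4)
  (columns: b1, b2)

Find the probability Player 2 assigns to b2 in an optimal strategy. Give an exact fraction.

Row minima: a1 → -2, a2 → -4; maximin = -2.
Column maxima: b1 → 8, b2 → 2; minimax = 2.
-2 ≠ 2, so there is no saddle point; optimal play is mixed.
Let Player 1 play a1 with probability p. Expected payoff against b1: (-2)p + 8(1−p) = −10p + 8; against b2: 2p + (-4)(1−p) = 6p − 4.
Setting these equal: −10p + 8 = 6p − 4 ⇒ −16p = -12 ⇒ p = 3/4, and the value is (-10)·(3/4) + 8 = 1/2.
For Player 2: with q = P(b1), equating a1's and a2's payoffs gives −4q + 2 = 12q − 4 ⇒ q = 3/8.

5/8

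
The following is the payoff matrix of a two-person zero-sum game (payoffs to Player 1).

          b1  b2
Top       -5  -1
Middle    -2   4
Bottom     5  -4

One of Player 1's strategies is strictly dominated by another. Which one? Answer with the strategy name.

Top

Middle gives a strictly higher payoff than Top against every column: -2 > -5, 4 > -1.
So Top is strictly dominated and Player 1 never plays it.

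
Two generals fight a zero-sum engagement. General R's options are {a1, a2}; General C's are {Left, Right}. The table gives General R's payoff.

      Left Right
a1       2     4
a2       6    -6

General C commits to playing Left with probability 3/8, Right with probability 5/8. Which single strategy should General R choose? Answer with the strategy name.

a1

Expected payoff of a1: (3/8)·2 + (5/8)·4 = 13/4.
Expected payoff of a2: (3/8)·6 + (5/8)·(-6) = -3/2.
The largest is 13/4, so General R's best response is a1.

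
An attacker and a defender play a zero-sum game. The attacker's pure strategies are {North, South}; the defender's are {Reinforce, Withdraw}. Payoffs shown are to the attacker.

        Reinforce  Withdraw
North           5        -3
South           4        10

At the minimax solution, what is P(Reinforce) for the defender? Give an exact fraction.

Row minima: North → -3, South → 4; maximin = 4.
Column maxima: Reinforce → 5, Withdraw → 10; minimax = 5.
4 ≠ 5, so there is no saddle point; optimal play is mixed.
Let the attacker play North with probability p. Expected payoff against Reinforce: 5p + 4(1−p) = p + 4; against Withdraw: (-3)p + 10(1−p) = −13p + 10.
Setting these equal: p + 4 = −13p + 10 ⇒ 14p = 6 ⇒ p = 3/7, and the value is (1)·(3/7) + 4 = 31/7.
For the defender: with q = P(Reinforce), equating North's and South's payoffs gives 8q − 3 = −6q + 10 ⇒ q = 13/14.

13/14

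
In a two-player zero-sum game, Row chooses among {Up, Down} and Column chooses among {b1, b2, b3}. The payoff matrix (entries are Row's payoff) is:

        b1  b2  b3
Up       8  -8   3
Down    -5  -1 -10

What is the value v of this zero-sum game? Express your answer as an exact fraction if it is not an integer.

-83/20

Row minima: Up → -8, Down → -10; maximin = -8.
Column maxima: b1 → 8, b2 → -1, b3 → 3; minimax = -1.
-8 ≠ -1, so there is no saddle point; optimal play is mixed.
b1 is strictly dominated by b3 (it gives Row strictly more in every row), so Column never plays it.
On the remaining 2×2 (Up, Down vs b2, b3):
Let Row play Up with probability p. Expected payoff against b2: (-8)p + (-1)(1−p) = −7p − 1; against b3: 3p + (-10)(1−p) = 13p − 10.
Setting these equal: −7p − 1 = 13p − 10 ⇒ −20p = -9 ⇒ p = 9/20, and the value is (-7)·(9/20) − 1 = -83/20.
For Column: with q = P(b2), equating Up's and Down's payoffs gives −11q + 3 = 9q − 10 ⇒ q = 13/20.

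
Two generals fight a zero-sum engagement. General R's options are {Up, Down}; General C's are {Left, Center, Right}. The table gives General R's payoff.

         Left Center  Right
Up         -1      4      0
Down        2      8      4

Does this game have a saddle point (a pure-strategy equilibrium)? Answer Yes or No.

Yes

Row minima: Up → -1, Down → 2; maximin = 2.
Column maxima: Left → 2, Center → 8, Right → 4; minimax = 2.
maximin = minimax = 2, so a saddle point exists.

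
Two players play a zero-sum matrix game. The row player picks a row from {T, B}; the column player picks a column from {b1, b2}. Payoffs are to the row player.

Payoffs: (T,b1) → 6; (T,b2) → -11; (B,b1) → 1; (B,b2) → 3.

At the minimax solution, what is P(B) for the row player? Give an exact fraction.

17/19

Row minima: T → -11, B → 1; maximin = 1.
Column maxima: b1 → 6, b2 → 3; minimax = 3.
1 ≠ 3, so there is no saddle point; optimal play is mixed.
Let the row player play T with probability p. Expected payoff against b1: 6p + 1(1−p) = 5p + 1; against b2: (-11)p + 3(1−p) = −14p + 3.
Setting these equal: 5p + 1 = −14p + 3 ⇒ 19p = 2 ⇒ p = 2/19, and the value is (5)·(2/19) + 1 = 29/19.
For the column player: with q = P(b1), equating T's and B's payoffs gives 17q − 11 = −2q + 3 ⇒ q = 14/19.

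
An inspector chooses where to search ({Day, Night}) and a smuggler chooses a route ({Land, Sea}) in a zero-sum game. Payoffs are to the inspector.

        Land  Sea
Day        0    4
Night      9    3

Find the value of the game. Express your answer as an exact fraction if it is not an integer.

18/5

Row minima: Day → 0, Night → 3; maximin = 3.
Column maxima: Land → 9, Sea → 4; minimax = 4.
3 ≠ 4, so there is no saddle point; optimal play is mixed.
Let the inspector play Day with probability p. Expected payoff against Land: 0p + 9(1−p) = −9p + 9; against Sea: 4p + 3(1−p) = p + 3.
Setting these equal: −9p + 9 = p + 3 ⇒ −10p = -6 ⇒ p = 3/5, and the value is (-9)·(3/5) + 9 = 18/5.
For the smuggler: with q = P(Land), equating Day's and Night's payoffs gives −4q + 4 = 6q + 3 ⇒ q = 1/10.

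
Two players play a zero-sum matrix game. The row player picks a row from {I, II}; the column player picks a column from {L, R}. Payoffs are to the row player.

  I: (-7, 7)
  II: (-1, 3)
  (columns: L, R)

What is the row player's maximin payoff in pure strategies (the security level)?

Row minima: I → -7, II → -1.
The best of these is -1.

-1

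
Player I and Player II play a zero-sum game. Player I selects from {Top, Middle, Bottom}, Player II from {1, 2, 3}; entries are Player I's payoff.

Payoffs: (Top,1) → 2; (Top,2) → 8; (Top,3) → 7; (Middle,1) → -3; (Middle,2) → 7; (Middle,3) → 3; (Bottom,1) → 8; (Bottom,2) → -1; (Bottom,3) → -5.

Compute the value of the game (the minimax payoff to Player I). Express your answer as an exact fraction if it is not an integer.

Row minima: Top → 2, Middle → -3, Bottom → -5; maximin = 2.
Column maxima: 1 → 8, 2 → 8, 3 → 7; minimax = 7.
2 ≠ 7, so there is no saddle point; optimal play is mixed.
Middle is strictly dominated by Top, so Player I never plays it.
2 is strictly dominated by 3 (it gives Player I strictly more in every row), so Player II never plays it.
On the remaining 2×2 (Top, Bottom vs 1, 3):
Let Player I play Top with probability p. Expected payoff against 1: 2p + 8(1−p) = −6p + 8; against 3: 7p + (-5)(1−p) = 12p − 5.
Setting these equal: −6p + 8 = 12p − 5 ⇒ −18p = -13 ⇒ p = 13/18, and the value is (-6)·(13/18) + 8 = 11/3.
For Player II: with q = P(1), equating Top's and Bottom's payoffs gives −5q + 7 = 13q − 5 ⇒ q = 2/3.

11/3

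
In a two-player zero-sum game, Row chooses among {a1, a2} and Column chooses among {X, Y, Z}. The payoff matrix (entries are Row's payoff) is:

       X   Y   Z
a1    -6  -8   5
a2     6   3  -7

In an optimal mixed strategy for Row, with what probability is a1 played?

10/23

Row minima: a1 → -8, a2 → -7; maximin = -7.
Column maxima: X → 6, Y → 3, Z → 5; minimax = 3.
-7 ≠ 3, so there is no saddle point; optimal play is mixed.
X is strictly dominated by Y (it gives Row strictly more in every row), so Column never plays it.
On the remaining 2×2 (a1, a2 vs Y, Z):
Let Row play a1 with probability p. Expected payoff against Y: (-8)p + 3(1−p) = −11p + 3; against Z: 5p + (-7)(1−p) = 12p − 7.
Setting these equal: −11p + 3 = 12p − 7 ⇒ −23p = -10 ⇒ p = 10/23, and the value is (-11)·(10/23) + 3 = -41/23.
For Column: with q = P(Y), equating a1's and a2's payoffs gives −13q + 5 = 10q − 7 ⇒ q = 12/23.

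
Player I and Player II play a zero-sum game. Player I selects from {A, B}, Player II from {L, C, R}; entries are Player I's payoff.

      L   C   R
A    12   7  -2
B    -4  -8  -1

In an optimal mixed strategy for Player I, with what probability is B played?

9/16

Row minima: A → -2, B → -8; maximin = -2.
Column maxima: L → 12, C → 7, R → -1; minimax = -1.
-2 ≠ -1, so there is no saddle point; optimal play is mixed.
L is strictly dominated by C (it gives Player I strictly more in every row), so Player II never plays it.
On the remaining 2×2 (A, B vs C, R):
Let Player I play A with probability p. Expected payoff against C: 7p + (-8)(1−p) = 15p − 8; against R: (-2)p + (-1)(1−p) = −p − 1.
Setting these equal: 15p − 8 = −p − 1 ⇒ 16p = 7 ⇒ p = 7/16, and the value is (15)·(7/16) − 8 = -23/16.
For Player II: with q = P(C), equating A's and B's payoffs gives 9q − 2 = −7q − 1 ⇒ q = 1/16.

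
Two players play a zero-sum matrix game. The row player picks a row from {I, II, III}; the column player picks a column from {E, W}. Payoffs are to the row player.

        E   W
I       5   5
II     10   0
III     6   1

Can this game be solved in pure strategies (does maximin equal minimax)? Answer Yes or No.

Yes

Row minima: I → 5, II → 0, III → 1; maximin = 5.
Column maxima: E → 10, W → 5; minimax = 5.
maximin = minimax = 5, so a saddle point exists.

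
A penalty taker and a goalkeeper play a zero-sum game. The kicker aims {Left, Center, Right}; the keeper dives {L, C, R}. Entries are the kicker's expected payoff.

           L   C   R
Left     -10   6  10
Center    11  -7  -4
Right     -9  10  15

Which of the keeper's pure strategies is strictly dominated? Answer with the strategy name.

R

C holds the kicker's payoff strictly below R in every row: 6 < 10, -7 < -4, 10 < 15.
So R is strictly dominated for the keeper.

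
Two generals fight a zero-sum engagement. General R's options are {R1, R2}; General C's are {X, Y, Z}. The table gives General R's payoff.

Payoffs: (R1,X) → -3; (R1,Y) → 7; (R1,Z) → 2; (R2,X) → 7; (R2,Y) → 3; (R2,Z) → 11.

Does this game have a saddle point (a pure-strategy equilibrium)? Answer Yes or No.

No

Row minima: R1 → -3, R2 → 3; maximin = 3.
Column maxima: X → 7, Y → 7, Z → 11; minimax = 7.
3 ≠ 7, so no pure-strategy equilibrium exists.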